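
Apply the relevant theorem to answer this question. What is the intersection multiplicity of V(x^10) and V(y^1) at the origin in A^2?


The intersection multiplicity of V(x^a) and V(y^b) at the origin is:
I(O; V(x^10), V(y^1)) = dim_k(k[x,y]/(x^10, y^1))
A basis for k[x,y]/(x^10, y^1) is the set of monomials x^i * y^j
where 0 <= i < 10 and 0 <= j < 1.
The number of such monomials is 10 * 1 = 10

10


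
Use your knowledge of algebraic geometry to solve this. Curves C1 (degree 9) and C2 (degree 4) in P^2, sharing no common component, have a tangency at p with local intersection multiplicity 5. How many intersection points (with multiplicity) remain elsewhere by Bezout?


By Bezout's theorem, the total intersection number is d1 * d2.
Total = 9 * 4 = 36
Intersection multiplicity at p = 5
Remaining intersections = 36 - 5 = 31

31


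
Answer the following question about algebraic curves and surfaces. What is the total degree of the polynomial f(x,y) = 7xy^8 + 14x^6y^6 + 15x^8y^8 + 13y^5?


Examine each term for its total degree (sum of exponents).
  Term '7xy^8' has total degree 1+8 = 9.
  Term '14x^6y^6' has total degree 6+6 = 12.
  Term '15x^8y^8' has total degree 8+8 = 16.
  Term '13y^5' has total degree 0+5 = 5.
The maximum total degree among all terms is 16.

16


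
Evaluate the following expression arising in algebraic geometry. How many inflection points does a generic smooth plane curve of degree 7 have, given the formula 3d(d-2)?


For a general smooth plane curve C of degree d, the inflection points are
the intersection of C with its Hessian curve, which has degree 3(d-2).
By Bezout, the total intersection number is d * 3(d-2) = 7 * 15 = 105.
For a general curve every flex is ordinary, so each contributes
multiplicity 1 to C·Hess(C), and the number of distinct inflection
points is 3d(d-2).
Inflection points = 3*7*(7-2) = 3*7*5 = 105

105


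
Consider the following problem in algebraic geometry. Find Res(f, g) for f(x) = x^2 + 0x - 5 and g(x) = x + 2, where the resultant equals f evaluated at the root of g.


For Res(f, x - c), we evaluate f at x = c.
f(-2) = (-2)^2 + 0*(-2) - 5
= 4 + 0 - 5
= 4 - 5 = -1
Res(f, g) = -1

-1


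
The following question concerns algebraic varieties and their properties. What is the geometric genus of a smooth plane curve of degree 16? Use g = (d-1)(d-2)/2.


Using the genus formula for smooth plane curves:
g = (d-1)(d-2)/2
g = (16-1)(16-2)/2
g = 15*14/2
g = 210/2 = 105

105


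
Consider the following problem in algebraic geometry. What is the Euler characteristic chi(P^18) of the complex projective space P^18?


The complex projective space P^18 has one cell in each even real dimension 0, 2, ..., 36.
The cohomology groups are H^{2k}(P^18) = Z for k = 0,...,18, and 0 otherwise.
Euler characteristic = sum of Betti numbers = 1 per even-dimensional cohomology group.
chi(P^18) = 18 + 1 = 19

19


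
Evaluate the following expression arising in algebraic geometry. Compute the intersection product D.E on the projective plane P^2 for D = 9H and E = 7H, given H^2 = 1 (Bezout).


Using bilinearity of the intersection pairing on the projective plane P^2:
(aH).(bH) = ab * (H.H)
We have H^2 = 1 (Bezout).
D.E = (9H).(7H) = 9*7*1
= 63*1
= 63

63


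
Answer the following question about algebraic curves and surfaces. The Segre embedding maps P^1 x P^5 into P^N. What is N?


The Segre embedding maps P^m x P^n into P^N via
all products of coordinates from each factor.
N = (m+1)(n+1) - 1
N = (1+1)(5+1) - 1
N = 2*6 - 1
N = 12 - 1 = 11

11


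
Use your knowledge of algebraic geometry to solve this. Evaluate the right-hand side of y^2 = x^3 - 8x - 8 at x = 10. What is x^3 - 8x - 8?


Compute x^3 - 8x - 8 at x = 10:
x^3 = 10^3 = 1000
(-8)*x = (-8)*10 = -80
Sum: 1000 - 80 - 8 = 912

912


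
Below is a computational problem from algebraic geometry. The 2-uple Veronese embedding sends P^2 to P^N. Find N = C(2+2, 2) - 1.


The Veronese embedding v_d: P^n -> P^N maps each point to all
degree-d monomials in n+1 homogeneous coordinates.
N = C(n+d, d) - 1
N = C(2+2, 2) - 1
N = C(4, 2) - 1
C(4, 2) = 6
N = 6 - 1 = 5

5


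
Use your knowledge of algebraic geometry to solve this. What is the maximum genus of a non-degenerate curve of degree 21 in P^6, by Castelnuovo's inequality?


Castelnuovo's bound: write d - 1 = m(r-1) + epsilon with 0 <= epsilon < r-1.
d - 1 = 21 - 1 = 20
r - 1 = 6 - 1 = 5
20 = 4*5 + 0, so m = 4, epsilon = 0
pi(d, r) = m(m-1)(r-1)/2 + m*epsilon
= 4*3*5/2 + 4*0
= 60/2 + 0
= 30 + 0 = 30

30


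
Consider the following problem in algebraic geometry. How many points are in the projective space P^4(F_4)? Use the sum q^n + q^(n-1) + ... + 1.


P^4(F_4) has (q^(n+1) - 1)/(q - 1) points.
= 4^4 + 4^3 + 4^2 + 4^1 + 4^0
= 256 + 64 + 16 + 4 + 1
= 341

341


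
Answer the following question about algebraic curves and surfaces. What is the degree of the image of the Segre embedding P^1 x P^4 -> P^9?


The degree of the Segre variety P^1 x P^4 is C(m+n, m).
= C(5, 1)
= 5

5


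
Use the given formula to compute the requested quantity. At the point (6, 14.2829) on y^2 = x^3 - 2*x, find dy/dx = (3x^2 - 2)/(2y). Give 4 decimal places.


Using implicit differentiation of y^2 = x^3 - 2*x:
2y * dy/dx = 3x^2 - 2
dy/dx = (3x^2 - 2)/(2y)
Numerator: 3*6^2 - 2 = 106
Denominator: 2*14.2829 = 28.5658
dy/dx = 106/28.5658 = 3.7107

3.7107


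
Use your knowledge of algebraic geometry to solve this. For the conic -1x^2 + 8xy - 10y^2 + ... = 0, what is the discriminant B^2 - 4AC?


The discriminant of a conic Ax^2 + Bxy + Cy^2 + ... = 0 is B^2 - 4AC.
B^2 = 8^2 = 64
4AC = 4*(-1)*(-10) = 40
Discriminant = 64 - 40 = 24

24


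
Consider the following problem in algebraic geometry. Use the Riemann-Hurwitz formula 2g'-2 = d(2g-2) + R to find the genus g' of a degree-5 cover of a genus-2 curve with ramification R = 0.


Riemann-Hurwitz formula: 2g' - 2 = d(2g - 2) + R
Given: d = 5, g = 2, R = 0
2g' - 2 = 5*(2*2 - 2) + 0
2g' - 2 = 5*2 + 0
2g' - 2 = 10 + 0 = 10
2g' = 12
g' = 6

6


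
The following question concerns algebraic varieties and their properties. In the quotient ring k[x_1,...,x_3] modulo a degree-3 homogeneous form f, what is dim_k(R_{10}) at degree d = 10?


For R = k[x_1,...,x_n]/(f) with f homogeneous of degree e:
The Hilbert series is (1 - t^e)/(1 - t)^n.
So h(d) = C(d+n-1, n-1) - C(d-e+n-1, n-1) for d >= e.
With n=3, e=3, d=10:
C(10+3-1, 3-1) = C(12, 2) = 66
C(10-3+3-1, 3-1) = C(9, 2) = 36
h(10) = 66 - 36 = 30

30


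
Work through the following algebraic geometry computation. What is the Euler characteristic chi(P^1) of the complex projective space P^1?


The complex projective space P^1 has one cell in each even real dimension 0, 2, ..., 2.
The cohomology groups are H^{2k}(P^1) = Z for k = 0,...,1, and 0 otherwise.
Euler characteristic = sum of Betti numbers = 1 per even-dimensional cohomology group.
chi(P^1) = 1 + 1 = 2

2


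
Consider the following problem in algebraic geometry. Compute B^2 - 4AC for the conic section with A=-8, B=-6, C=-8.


The discriminant of a conic Ax^2 + Bxy + Cy^2 + ... = 0 is B^2 - 4AC.
B^2 = (-6)^2 = 36
4AC = 4*(-8)*(-8) = 256
Discriminant = 36 - 256 = -220

-220


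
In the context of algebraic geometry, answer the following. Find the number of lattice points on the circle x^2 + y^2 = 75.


Systematically check integer values of x where x^2 <= 75.
For each valid x, check if 75 - x^2 is a perfect square.
Total integer solutions found: 0

0


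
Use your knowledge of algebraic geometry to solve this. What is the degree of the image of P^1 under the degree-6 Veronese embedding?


The Veronese variety v_6(P^1) has degree d^r.
d^r = 6^1 = 6

6


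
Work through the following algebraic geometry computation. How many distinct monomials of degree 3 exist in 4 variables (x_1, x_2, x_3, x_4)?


The number of degree-3 monomials in 4 variables is C(d+n-1, n-1).
= C(3+4-1, 4-1) = C(6, 3)
= 20

20


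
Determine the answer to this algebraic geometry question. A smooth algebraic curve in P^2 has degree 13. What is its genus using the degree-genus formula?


Using the genus formula for smooth plane curves:
g = (d-1)(d-2)/2
g = (13-1)(13-2)/2
g = 12*11/2
g = 132/2 = 66

66


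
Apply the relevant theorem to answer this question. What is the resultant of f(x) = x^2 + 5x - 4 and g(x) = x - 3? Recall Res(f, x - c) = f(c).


For Res(f, x - c), we evaluate f at x = c.
f(3) = 3^2 + 5*3 - 4
= 9 + 15 - 4
= 24 - 4 = 20
Res(f, g) = 20

20


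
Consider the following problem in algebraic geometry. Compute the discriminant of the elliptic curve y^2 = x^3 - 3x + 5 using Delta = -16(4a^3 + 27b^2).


Compute each component:
4a^3 = 4*(-3)^3 = 4*(-27) = -108
27b^2 = 27*5^2 = 27*25 = 675
4a^3 + 27b^2 = -108 + 675 = 567
Delta = -16*567 = -9072

-9072


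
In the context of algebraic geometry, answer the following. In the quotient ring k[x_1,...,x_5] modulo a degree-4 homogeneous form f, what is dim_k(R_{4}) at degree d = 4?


For R = k[x_1,...,x_n]/(f) with f homogeneous of degree e:
The Hilbert series is (1 - t^e)/(1 - t)^n.
So h(d) = C(d+n-1, n-1) - C(d-e+n-1, n-1) for d >= e.
With n=5, e=4, d=4:
C(4+5-1, 5-1) = C(8, 4) = 70
C(4-4+5-1, 5-1) = C(4, 4) = 1
h(4) = 70 - 1 = 69

69


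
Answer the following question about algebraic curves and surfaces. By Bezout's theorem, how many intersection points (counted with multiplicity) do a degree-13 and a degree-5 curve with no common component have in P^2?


Bezout's theorem states the intersection count equals the product of degrees.
Intersection count = 13 * 5 = 65

65


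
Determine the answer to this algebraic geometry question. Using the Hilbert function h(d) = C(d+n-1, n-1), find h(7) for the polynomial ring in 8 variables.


The Hilbert function for the polynomial ring in 8 variables is:
h(d) = C(d+n-1, n-1)
h(7) = C(7+8-1, 8-1) = C(14, 7)
= 14! / (7! * 7!)
= 3432

3432


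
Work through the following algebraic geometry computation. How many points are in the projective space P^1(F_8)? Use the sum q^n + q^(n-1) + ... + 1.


P^1(F_8) has (q^(n+1) - 1)/(q - 1) points.
= 8^1 + 8^0
= 8 + 1
= 9

9


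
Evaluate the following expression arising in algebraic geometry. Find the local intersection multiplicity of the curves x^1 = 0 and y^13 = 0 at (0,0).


The intersection multiplicity of V(x^a) and V(y^b) at the origin is:
I(O; V(x^1), V(y^13)) = dim_k(k[x,y]/(x^1, y^13))
A basis for k[x,y]/(x^1, y^13) is the set of monomials x^i * y^j
where 0 <= i < 1 and 0 <= j < 13.
The number of such monomials is 1 * 13 = 13

13


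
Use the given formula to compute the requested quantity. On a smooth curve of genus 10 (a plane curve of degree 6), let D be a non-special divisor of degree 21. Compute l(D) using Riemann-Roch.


First, compute the genus of a smooth plane curve of degree 6:
g = (d-1)(d-2)/2 = (6-1)(6-2)/2 = 10
For a non-special divisor D (i.e., h^1(D) = 0), Riemann-Roch gives:
l(D) = deg(D) - g + 1
Since deg(D) = 21 >= 2g - 1 = 19, D is non-special.
l(D) = 21 - 10 + 1 = 12

12


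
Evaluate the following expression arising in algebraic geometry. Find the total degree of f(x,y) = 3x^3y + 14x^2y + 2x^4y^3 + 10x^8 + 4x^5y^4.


Examine each term for its total degree (sum of exponents).
  Term '3x^3y' has total degree 3+1 = 4.
  Term '14x^2y' has total degree 2+1 = 3.
  Term '2x^4y^3' has total degree 4+3 = 7.
  Term '10x^8' has total degree 8+0 = 8.
  Term '4x^5y^4' has total degree 5+4 = 9.
The maximum total degree among all terms is 9.

9


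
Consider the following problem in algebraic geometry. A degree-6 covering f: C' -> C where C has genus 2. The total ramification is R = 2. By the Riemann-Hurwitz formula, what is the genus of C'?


Riemann-Hurwitz formula: 2g' - 2 = d(2g - 2) + R
Given: d = 6, g = 2, R = 2
2g' - 2 = 6*(2*2 - 2) + 2
2g' - 2 = 6*2 + 2
2g' - 2 = 12 + 2 = 14
2g' = 16
g' = 8

8


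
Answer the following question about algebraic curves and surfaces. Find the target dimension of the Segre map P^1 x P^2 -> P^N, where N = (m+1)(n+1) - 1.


The Segre embedding maps P^m x P^n into P^N via
all products of coordinates from each factor.
N = (m+1)(n+1) - 1
N = (1+1)(2+1) - 1
N = 2*3 - 1
N = 6 - 1 = 5

5


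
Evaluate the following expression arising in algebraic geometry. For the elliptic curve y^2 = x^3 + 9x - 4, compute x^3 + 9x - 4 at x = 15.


Compute x^3 + 9x - 4 at x = 15:
x^3 = 15^3 = 3375
9*x = 9*15 = 135
Sum: 3375 + 135 - 4 = 3506

3506


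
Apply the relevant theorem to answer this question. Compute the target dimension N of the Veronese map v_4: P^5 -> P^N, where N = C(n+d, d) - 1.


The Veronese embedding v_d: P^n -> P^N maps each point to all
degree-d monomials in n+1 homogeneous coordinates.
N = C(n+d, d) - 1
N = C(5+4, 4) - 1
N = C(9, 4) - 1
C(9, 4) = 126
N = 126 - 1 = 125

125


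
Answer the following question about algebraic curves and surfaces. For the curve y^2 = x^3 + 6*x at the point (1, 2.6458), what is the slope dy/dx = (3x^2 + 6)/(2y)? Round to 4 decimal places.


Using implicit differentiation of y^2 = x^3 + 6*x:
2y * dy/dx = 3x^2 + 6
dy/dx = (3x^2 + 6)/(2y)
Numerator: 3*1^2 + 6 = 9
Denominator: 2*2.6458 = 5.2916
dy/dx = 9/5.2916 = 1.7008

1.7008


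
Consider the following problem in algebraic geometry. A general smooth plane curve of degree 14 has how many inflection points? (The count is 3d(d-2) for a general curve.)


For a general smooth plane curve C of degree d, the inflection points are
the intersection of C with its Hessian curve, which has degree 3(d-2).
By Bezout, the total intersection number is d * 3(d-2) = 14 * 36 = 504.
For a general curve every flex is ordinary, so each contributes
multiplicity 1 to C·Hess(C), and the number of distinct inflection
points is 3d(d-2).
Inflection points = 3*14*(14-2) = 3*14*12 = 504

504


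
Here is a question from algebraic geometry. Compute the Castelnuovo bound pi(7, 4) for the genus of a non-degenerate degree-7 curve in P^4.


Castelnuovo's bound: write d - 1 = m(r-1) + epsilon with 0 <= epsilon < r-1.
d - 1 = 7 - 1 = 6
r - 1 = 4 - 1 = 3
6 = 2*3 + 0, so m = 2, epsilon = 0
pi(d, r) = m(m-1)(r-1)/2 + m*epsilon
= 2*1*3/2 + 2*0
= 6/2 + 0
= 3 + 0 = 3

3


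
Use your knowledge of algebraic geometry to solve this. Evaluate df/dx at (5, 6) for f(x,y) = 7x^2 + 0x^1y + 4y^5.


df/dx = 2*7*x^1 + 1*0*x^0*y
At (5,6): 2*7*5^1 + 1*0*5^0*6
= 70 + 0
= 70

70


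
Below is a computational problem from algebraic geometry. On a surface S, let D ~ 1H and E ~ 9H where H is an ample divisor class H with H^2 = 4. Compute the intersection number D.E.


Using bilinearity of the intersection pairing on a surface S:
(aH).(bH) = ab * (H.H)
We have H^2 = 4.
D.E = (1H).(9H) = 1*9*4
= 9*4
= 36

36


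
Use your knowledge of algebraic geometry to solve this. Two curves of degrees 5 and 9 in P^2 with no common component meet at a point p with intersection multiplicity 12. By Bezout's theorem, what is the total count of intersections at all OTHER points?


By Bezout's theorem, the total intersection number is d1 * d2.
Total = 5 * 9 = 45
Intersection multiplicity at p = 12
Remaining intersections = 45 - 12 = 33

33


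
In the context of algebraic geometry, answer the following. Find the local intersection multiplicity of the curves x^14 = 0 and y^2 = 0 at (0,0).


The intersection multiplicity of V(x^a) and V(y^b) at the origin is:
I(O; V(x^14), V(y^2)) = dim_k(k[x,y]/(x^14, y^2))
A basis for k[x,y]/(x^14, y^2) is the set of monomials x^i * y^j
where 0 <= i < 14 and 0 <= j < 2.
The number of such monomials is 14 * 2 = 28

28


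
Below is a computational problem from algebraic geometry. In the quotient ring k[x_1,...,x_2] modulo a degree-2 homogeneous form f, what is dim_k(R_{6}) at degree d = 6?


For R = k[x_1,...,x_n]/(f) with f homogeneous of degree e:
The Hilbert series is (1 - t^e)/(1 - t)^n.
So h(d) = C(d+n-1, n-1) - C(d-e+n-1, n-1) for d >= e.
With n=2, e=2, d=6:
C(6+2-1, 2-1) = C(7, 1) = 7
C(6-2+2-1, 2-1) = C(5, 1) = 5
h(6) = 7 - 5 = 2

2


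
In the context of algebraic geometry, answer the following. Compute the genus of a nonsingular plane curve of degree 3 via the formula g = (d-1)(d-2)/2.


Using the genus formula for smooth plane curves:
g = (d-1)(d-2)/2
g = (3-1)(3-2)/2
g = 2*1/2
g = 2/2 = 1

1


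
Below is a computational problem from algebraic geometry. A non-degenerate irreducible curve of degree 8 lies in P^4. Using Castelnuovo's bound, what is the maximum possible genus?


Castelnuovo's bound: write d - 1 = m(r-1) + epsilon with 0 <= epsilon < r-1.
d - 1 = 8 - 1 = 7
r - 1 = 4 - 1 = 3
7 = 2*3 + 1, so m = 2, epsilon = 1
pi(d, r) = m(m-1)(r-1)/2 + m*epsilon
= 2*1*3/2 + 2*1
= 6/2 + 2
= 3 + 2 = 5

5


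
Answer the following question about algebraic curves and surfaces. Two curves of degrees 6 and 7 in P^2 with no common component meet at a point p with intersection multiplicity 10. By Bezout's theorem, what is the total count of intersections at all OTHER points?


By Bezout's theorem, the total intersection number is d1 * d2.
Total = 6 * 7 = 42
Intersection multiplicity at p = 10
Remaining intersections = 42 - 10 = 32

32


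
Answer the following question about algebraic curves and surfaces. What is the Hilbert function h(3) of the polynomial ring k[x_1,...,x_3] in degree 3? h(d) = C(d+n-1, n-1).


The Hilbert function for the polynomial ring in 3 variables is:
h(d) = C(d+n-1, n-1)
h(3) = C(3+3-1, 3-1) = C(5, 2)
= 5! / (2! * 3!)
= 10

10


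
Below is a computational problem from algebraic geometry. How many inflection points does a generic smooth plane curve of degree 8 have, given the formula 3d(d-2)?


For a general smooth plane curve C of degree d, the inflection points are
the intersection of C with its Hessian curve, which has degree 3(d-2).
By Bezout, the total intersection number is d * 3(d-2) = 8 * 18 = 144.
For a general curve every flex is ordinary, so each contributes
multiplicity 1 to C·Hess(C), and the number of distinct inflection
points is 3d(d-2).
Inflection points = 3*8*(8-2) = 3*8*6 = 144

144


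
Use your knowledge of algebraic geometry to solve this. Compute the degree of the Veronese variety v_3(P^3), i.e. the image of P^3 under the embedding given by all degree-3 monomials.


The Veronese variety v_3(P^3) has degree d^r.
d^r = 3^3 = 27

27


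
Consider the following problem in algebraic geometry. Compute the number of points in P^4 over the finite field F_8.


P^4(F_8) has (q^(n+1) - 1)/(q - 1) points.
= 8^4 + 8^3 + 8^2 + 8^1 + 8^0
= 4096 + 512 + 64 + 8 + 1
= 4681

4681


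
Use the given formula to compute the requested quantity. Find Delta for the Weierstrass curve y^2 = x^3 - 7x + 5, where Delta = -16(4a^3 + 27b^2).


Compute each component:
4a^3 = 4*(-7)^3 = 4*(-343) = -1372
27b^2 = 27*5^2 = 27*25 = 675
4a^3 + 27b^2 = -1372 + 675 = -697
Delta = -16*(-697) = 11152

11152


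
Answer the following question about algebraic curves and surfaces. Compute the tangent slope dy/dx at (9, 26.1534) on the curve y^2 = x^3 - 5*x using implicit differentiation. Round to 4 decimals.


Using implicit differentiation of y^2 = x^3 - 5*x:
2y * dy/dx = 3x^2 - 5
dy/dx = (3x^2 - 5)/(2y)
Numerator: 3*9^2 - 5 = 238
Denominator: 2*26.1534 = 52.3068
dy/dx = 238/52.3068 = 4.5501

4.5501


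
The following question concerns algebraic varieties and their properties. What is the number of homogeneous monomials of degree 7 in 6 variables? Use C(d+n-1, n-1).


The number of degree-7 monomials in 6 variables is C(d+n-1, n-1).
= C(7+6-1, 6-1) = C(12, 5)
= 792

792


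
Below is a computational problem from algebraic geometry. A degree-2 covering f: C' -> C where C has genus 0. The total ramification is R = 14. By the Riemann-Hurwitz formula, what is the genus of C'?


Riemann-Hurwitz formula: 2g' - 2 = d(2g - 2) + R
Given: d = 2, g = 0, R = 14
2g' - 2 = 2*(2*0 - 2) + 14
2g' - 2 = 2*(-2) + 14
2g' - 2 = -4 + 14 = 10
2g' = 12
g' = 6

6


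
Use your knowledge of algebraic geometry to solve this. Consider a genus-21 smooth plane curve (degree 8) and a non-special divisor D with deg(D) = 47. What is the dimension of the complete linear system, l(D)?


First, compute the genus of a smooth plane curve of degree 8:
g = (d-1)(d-2)/2 = (8-1)(8-2)/2 = 21
For a non-special divisor D (i.e., h^1(D) = 0), Riemann-Roch gives:
l(D) = deg(D) - g + 1
Since deg(D) = 47 >= 2g - 1 = 41, D is non-special.
l(D) = 47 - 21 + 1 = 27

27


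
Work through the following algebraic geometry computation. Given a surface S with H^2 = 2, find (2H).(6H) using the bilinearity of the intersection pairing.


Using bilinearity of the intersection pairing on a surface S:
(aH).(bH) = ab * (H.H)
We have H^2 = 2.
D.E = (2H).(6H) = 2*6*2
= 12*2
= 24

24


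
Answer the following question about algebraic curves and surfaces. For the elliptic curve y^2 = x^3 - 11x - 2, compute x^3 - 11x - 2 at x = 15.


Compute x^3 - 11x - 2 at x = 15:
x^3 = 15^3 = 3375
(-11)*x = (-11)*15 = -165
Sum: 3375 - 165 - 2 = 3208

3208


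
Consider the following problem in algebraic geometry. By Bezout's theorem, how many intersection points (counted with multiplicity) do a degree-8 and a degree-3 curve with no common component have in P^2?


Bezout's theorem states the intersection count equals the product of degrees.
Intersection count = 8 * 3 = 24

24


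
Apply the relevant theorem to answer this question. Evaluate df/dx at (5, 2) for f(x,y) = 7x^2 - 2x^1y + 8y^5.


df/dx = 2*7*x^1 + 1*(-2)*x^0*y
At (5,2): 2*7*5^1 + 1*(-2)*5^0*2
= 70 - 4
= 66

66


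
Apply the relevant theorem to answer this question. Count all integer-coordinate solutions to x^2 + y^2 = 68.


Systematically check integer values of x where x^2 <= 68.
For each valid x, check if 68 - x^2 is a perfect square.
x=2: 68 - 4 = 64, sqrt = 8 (valid)
x=8: 68 - 64 = 4, sqrt = 2 (valid)
Total integer solutions found: 8

8


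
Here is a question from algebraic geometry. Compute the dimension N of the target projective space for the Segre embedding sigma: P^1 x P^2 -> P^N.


The Segre embedding maps P^m x P^n into P^N via
all products of coordinates from each factor.
N = (m+1)(n+1) - 1
N = (1+1)(2+1) - 1
N = 2*3 - 1
N = 6 - 1 = 5

5


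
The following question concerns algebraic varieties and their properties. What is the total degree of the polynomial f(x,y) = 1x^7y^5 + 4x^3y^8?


Examine each term for its total degree (sum of exponents).
  Term '1x^7y^5' has total degree 7+5 = 12.
  Term '4x^3y^8' has total degree 3+8 = 11.
The maximum total degree among all terms is 12.

12


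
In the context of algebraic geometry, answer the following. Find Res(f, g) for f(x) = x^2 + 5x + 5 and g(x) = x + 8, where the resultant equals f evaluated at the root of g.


For Res(f, x - c), we evaluate f at x = c.
f(-8) = (-8)^2 + 5*(-8) + 5
= 64 - 40 + 5
= 24 + 5 = 29
Res(f, g) = 29

29


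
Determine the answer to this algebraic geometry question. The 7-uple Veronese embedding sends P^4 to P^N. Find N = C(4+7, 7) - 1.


The Veronese embedding v_d: P^n -> P^N maps each point to all
degree-d monomials in n+1 homogeneous coordinates.
N = C(n+d, d) - 1
N = C(4+7, 7) - 1
N = C(11, 7) - 1
C(11, 7) = 330
N = 330 - 1 = 329

329


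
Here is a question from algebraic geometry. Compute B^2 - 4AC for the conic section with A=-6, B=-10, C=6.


The discriminant of a conic Ax^2 + Bxy + Cy^2 + ... = 0 is B^2 - 4AC.
B^2 = (-10)^2 = 100
4AC = 4*(-6)*6 = -144
Discriminant = 100 + 144 = 244

244


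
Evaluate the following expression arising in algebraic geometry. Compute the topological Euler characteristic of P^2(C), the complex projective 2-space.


The complex projective space P^2 has one cell in each even real dimension 0, 2, ..., 4.
The cohomology groups are H^{2k}(P^2) = Z for k = 0,...,2, and 0 otherwise.
Euler characteristic = sum of Betti numbers = 1 per even-dimensional cohomology group.
chi(P^2) = 2 + 1 = 3

3


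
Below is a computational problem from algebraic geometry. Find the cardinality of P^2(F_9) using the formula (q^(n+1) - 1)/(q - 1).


P^2(F_9) has (q^(n+1) - 1)/(q - 1) points.
= 9^2 + 9^1 + 9^0
= 81 + 9 + 1
= 91

91


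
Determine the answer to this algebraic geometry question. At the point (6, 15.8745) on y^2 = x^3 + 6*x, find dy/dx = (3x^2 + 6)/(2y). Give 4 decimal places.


Using implicit differentiation of y^2 = x^3 + 6*x:
2y * dy/dx = 3x^2 + 6
dy/dx = (3x^2 + 6)/(2y)
Numerator: 3*6^2 + 6 = 114
Denominator: 2*15.8745 = 31.749
dy/dx = 114/31.749 = 3.5907

3.5907


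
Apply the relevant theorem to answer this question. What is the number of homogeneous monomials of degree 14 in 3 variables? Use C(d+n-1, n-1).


The number of degree-14 monomials in 3 variables is C(d+n-1, n-1).
= C(14+3-1, 3-1) = C(16, 2)
= 120

120


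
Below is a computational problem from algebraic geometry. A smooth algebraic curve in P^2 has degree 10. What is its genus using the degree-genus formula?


Using the genus formula for smooth plane curves:
g = (d-1)(d-2)/2
g = (10-1)(10-2)/2
g = 9*8/2
g = 72/2 = 36

36


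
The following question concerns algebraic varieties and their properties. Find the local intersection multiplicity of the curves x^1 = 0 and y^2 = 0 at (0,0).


The intersection multiplicity of V(x^a) and V(y^b) at the origin is:
I(O; V(x^1), V(y^2)) = dim_k(k[x,y]/(x^1, y^2))
A basis for k[x,y]/(x^1, y^2) is the set of monomials x^i * y^j
where 0 <= i < 1 and 0 <= j < 2.
The number of such monomials is 1 * 2 = 2

2


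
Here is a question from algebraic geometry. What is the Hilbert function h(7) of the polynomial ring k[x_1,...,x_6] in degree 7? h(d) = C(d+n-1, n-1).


The Hilbert function for the polynomial ring in 6 variables is:
h(d) = C(d+n-1, n-1)
h(7) = C(7+6-1, 6-1) = C(12, 5)
= 12! / (5! * 7!)
= 792

792


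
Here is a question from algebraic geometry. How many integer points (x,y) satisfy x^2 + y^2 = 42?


Systematically check integer values of x where x^2 <= 42.
For each valid x, check if 42 - x^2 is a perfect square.
Total integer solutions found: 0

0


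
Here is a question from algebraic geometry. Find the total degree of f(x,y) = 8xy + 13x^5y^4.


Examine each term for its total degree (sum of exponents).
  Term '8xy' has total degree 1+1 = 2.
  Term '13x^5y^4' has total degree 5+4 = 9.
The maximum total degree among all terms is 9.

9


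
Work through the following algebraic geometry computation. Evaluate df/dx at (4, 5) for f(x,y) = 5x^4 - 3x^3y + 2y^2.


df/dx = 4*5*x^3 + 3*(-3)*x^2*y
At (4,5): 4*5*4^3 + 3*(-3)*4^2*5
= 1280 - 720
= 560

560


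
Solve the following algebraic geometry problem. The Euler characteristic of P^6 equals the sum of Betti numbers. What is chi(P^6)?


The complex projective space P^6 has one cell in each even real dimension 0, 2, ..., 12.
The cohomology groups are H^{2k}(P^6) = Z for k = 0,...,6, and 0 otherwise.
Euler characteristic = sum of Betti numbers = 1 per even-dimensional cohomology group.
chi(P^6) = 6 + 1 = 7

7


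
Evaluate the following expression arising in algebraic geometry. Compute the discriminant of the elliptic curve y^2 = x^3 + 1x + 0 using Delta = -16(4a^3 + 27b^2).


Compute each component:
4a^3 = 4*1^3 = 4*1 = 4
27b^2 = 27*0^2 = 27*0 = 0
4a^3 + 27b^2 = 4 + 0 = 4
Delta = -16*4 = -64

-64


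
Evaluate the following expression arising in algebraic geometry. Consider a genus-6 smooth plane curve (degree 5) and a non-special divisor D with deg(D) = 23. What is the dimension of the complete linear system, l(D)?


First, compute the genus of a smooth plane curve of degree 5:
g = (d-1)(d-2)/2 = (5-1)(5-2)/2 = 6
For a non-special divisor D (i.e., h^1(D) = 0), Riemann-Roch gives:
l(D) = deg(D) - g + 1
Since deg(D) = 23 >= 2g - 1 = 11, D is non-special.
l(D) = 23 - 6 + 1 = 18

18


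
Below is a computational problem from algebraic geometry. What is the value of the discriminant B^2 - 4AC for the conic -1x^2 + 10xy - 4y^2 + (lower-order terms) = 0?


The discriminant of a conic Ax^2 + Bxy + Cy^2 + ... = 0 is B^2 - 4AC.
B^2 = 10^2 = 100
4AC = 4*(-1)*(-4) = 16
Discriminant = 100 - 16 = 84

84


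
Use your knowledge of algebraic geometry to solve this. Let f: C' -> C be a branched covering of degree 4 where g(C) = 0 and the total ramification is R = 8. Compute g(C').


Riemann-Hurwitz formula: 2g' - 2 = d(2g - 2) + R
Given: d = 4, g = 0, R = 8
2g' - 2 = 4*(2*0 - 2) + 8
2g' - 2 = 4*(-2) + 8
2g' - 2 = -8 + 8 = 0
2g' = 2
g' = 1

1


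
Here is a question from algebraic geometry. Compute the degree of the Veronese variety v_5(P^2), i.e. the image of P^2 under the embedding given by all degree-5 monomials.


The Veronese variety v_5(P^2) has degree d^r.
d^r = 5^2 = 25

25


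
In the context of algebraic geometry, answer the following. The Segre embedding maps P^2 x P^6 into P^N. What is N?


The Segre embedding maps P^m x P^n into P^N via
all products of coordinates from each factor.
N = (m+1)(n+1) - 1
N = (2+1)(6+1) - 1
N = 3*7 - 1
N = 21 - 1 = 20

20


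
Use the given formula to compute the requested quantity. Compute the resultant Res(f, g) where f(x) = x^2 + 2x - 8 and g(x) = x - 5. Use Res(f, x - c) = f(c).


For Res(f, x - c), we evaluate f at x = c.
f(5) = 5^2 + 2*5 - 8
= 25 + 10 - 8
= 35 - 8 = 27
Res(f, g) = 27

27


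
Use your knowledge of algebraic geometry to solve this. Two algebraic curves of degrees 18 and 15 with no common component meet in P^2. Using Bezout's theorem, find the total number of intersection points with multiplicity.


Bezout's theorem states the intersection count equals the product of degrees.
Intersection count = 18 * 15 = 270

270


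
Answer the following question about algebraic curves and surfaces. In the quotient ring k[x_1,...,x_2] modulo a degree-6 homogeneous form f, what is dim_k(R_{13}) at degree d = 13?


For R = k[x_1,...,x_n]/(f) with f homogeneous of degree e:
The Hilbert series is (1 - t^e)/(1 - t)^n.
So h(d) = C(d+n-1, n-1) - C(d-e+n-1, n-1) for d >= e.
With n=2, e=6, d=13:
C(13+2-1, 2-1) = C(14, 1) = 14
C(13-6+2-1, 2-1) = C(8, 1) = 8
h(13) = 14 - 8 = 6

6


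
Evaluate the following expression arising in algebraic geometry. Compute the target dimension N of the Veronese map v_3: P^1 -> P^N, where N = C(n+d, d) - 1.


The Veronese embedding v_d: P^n -> P^N maps each point to all
degree-d monomials in n+1 homogeneous coordinates.
N = C(n+d, d) - 1
N = C(1+3, 3) - 1
N = C(4, 3) - 1
C(4, 3) = 4
N = 4 - 1 = 3

3


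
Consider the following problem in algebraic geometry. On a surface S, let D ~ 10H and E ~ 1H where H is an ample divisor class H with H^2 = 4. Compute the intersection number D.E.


Using bilinearity of the intersection pairing on a surface S:
(aH).(bH) = ab * (H.H)
We have H^2 = 4.
D.E = (10H).(1H) = 10*1*4
= 10*4
= 40

40


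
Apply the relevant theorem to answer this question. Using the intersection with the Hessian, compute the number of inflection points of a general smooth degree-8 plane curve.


For a general smooth plane curve C of degree d, the inflection points are
the intersection of C with its Hessian curve, which has degree 3(d-2).
By Bezout, the total intersection number is d * 3(d-2) = 8 * 18 = 144.
For a general curve every flex is ordinary, so each contributes
multiplicity 1 to C·Hess(C), and the number of distinct inflection
points is 3d(d-2).
Inflection points = 3*8*(8-2) = 3*8*6 = 144

144


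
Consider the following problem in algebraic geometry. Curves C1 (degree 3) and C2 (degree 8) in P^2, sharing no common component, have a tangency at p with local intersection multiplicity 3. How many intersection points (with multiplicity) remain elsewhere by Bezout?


By Bezout's theorem, the total intersection number is d1 * d2.
Total = 3 * 8 = 24
Intersection multiplicity at p = 3
Remaining intersections = 24 - 3 = 21

21


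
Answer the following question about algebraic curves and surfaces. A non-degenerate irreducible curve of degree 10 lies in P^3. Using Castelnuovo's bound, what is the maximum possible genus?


Castelnuovo's bound: write d - 1 = m(r-1) + epsilon with 0 <= epsilon < r-1.
d - 1 = 10 - 1 = 9
r - 1 = 3 - 1 = 2
9 = 4*2 + 1, so m = 4, epsilon = 1
pi(d, r) = m(m-1)(r-1)/2 + m*epsilon
= 4*3*2/2 + 4*1
= 24/2 + 4
= 12 + 4 = 16

16


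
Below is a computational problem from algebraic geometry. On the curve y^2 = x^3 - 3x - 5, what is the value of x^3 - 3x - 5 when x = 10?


Compute x^3 - 3x - 5 at x = 10:
x^3 = 10^3 = 1000
(-3)*x = (-3)*10 = -30
Sum: 1000 - 30 - 5 = 965

965


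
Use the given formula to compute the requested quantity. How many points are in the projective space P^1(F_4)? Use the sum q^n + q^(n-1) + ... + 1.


P^1(F_4) has (q^(n+1) - 1)/(q - 1) points.
= 4^1 + 4^0
= 4 + 1
= 5

5


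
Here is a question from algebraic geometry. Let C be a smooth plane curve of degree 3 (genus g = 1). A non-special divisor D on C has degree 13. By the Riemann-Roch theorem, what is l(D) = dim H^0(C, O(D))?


First, compute the genus of a smooth plane curve of degree 3:
g = (d-1)(d-2)/2 = (3-1)(3-2)/2 = 1
For a non-special divisor D (i.e., h^1(D) = 0), Riemann-Roch gives:
l(D) = deg(D) - g + 1
Since deg(D) = 13 >= 2g - 1 = 1, D is non-special.
l(D) = 13 - 1 + 1 = 13

13


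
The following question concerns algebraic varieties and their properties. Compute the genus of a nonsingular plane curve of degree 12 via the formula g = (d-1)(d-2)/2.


Using the genus formula for smooth plane curves:
g = (d-1)(d-2)/2
g = (12-1)(12-2)/2
g = 11*10/2
g = 110/2 = 55

55


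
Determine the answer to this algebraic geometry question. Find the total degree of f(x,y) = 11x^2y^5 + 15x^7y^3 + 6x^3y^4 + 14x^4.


Examine each term for its total degree (sum of exponents).
  Term '11x^2y^5' has total degree 2+5 = 7.
  Term '15x^7y^3' has total degree 7+3 = 10.
  Term '6x^3y^4' has total degree 3+4 = 7.
  Term '14x^4' has total degree 4+0 = 4.
The maximum total degree among all terms is 10.

10


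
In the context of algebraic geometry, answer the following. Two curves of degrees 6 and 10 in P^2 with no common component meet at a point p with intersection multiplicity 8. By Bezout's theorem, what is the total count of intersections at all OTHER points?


By Bezout's theorem, the total intersection number is d1 * d2.
Total = 6 * 10 = 60
Intersection multiplicity at p = 8
Remaining intersections = 60 - 8 = 52

52


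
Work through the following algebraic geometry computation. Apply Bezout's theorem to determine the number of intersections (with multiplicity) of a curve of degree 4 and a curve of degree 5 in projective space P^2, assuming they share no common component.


Bezout's theorem states the intersection count equals the product of degrees.
Intersection count = 4 * 5 = 20

20


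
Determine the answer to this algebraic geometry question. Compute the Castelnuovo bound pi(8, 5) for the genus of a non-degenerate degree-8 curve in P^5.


Castelnuovo's bound: write d - 1 = m(r-1) + epsilon with 0 <= epsilon < r-1.
d - 1 = 8 - 1 = 7
r - 1 = 5 - 1 = 4
7 = 1*4 + 3, so m = 1, epsilon = 3
pi(d, r) = m(m-1)(r-1)/2 + m*epsilon
= 1*0*4/2 + 1*3
= 0/2 + 3
= 0 + 3 = 3

3


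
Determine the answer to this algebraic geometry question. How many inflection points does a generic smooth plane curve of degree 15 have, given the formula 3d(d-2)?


For a general smooth plane curve C of degree d, the inflection points are
the intersection of C with its Hessian curve, which has degree 3(d-2).
By Bezout, the total intersection number is d * 3(d-2) = 15 * 39 = 585.
For a general curve every flex is ordinary, so each contributes
multiplicity 1 to C·Hess(C), and the number of distinct inflection
points is 3d(d-2).
Inflection points = 3*15*(15-2) = 3*15*13 = 585

585


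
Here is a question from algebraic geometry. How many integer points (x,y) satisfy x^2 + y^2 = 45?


Systematically check integer values of x where x^2 <= 45.
For each valid x, check if 45 - x^2 is a perfect square.
x=3: 45 - 9 = 36, sqrt = 6 (valid)
x=6: 45 - 36 = 9, sqrt = 3 (valid)
Total integer solutions found: 8

8


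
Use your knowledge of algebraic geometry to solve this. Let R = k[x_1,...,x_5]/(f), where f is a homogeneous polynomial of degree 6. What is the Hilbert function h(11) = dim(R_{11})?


For R = k[x_1,...,x_n]/(f) with f homogeneous of degree e:
The Hilbert series is (1 - t^e)/(1 - t)^n.
So h(d) = C(d+n-1, n-1) - C(d-e+n-1, n-1) for d >= e.
With n=5, e=6, d=11:
C(11+5-1, 5-1) = C(15, 4) = 1365
C(11-6+5-1, 5-1) = C(9, 4) = 126
h(11) = 1365 - 126 = 1239

1239


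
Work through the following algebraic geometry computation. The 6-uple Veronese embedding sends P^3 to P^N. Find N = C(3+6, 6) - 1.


The Veronese embedding v_d: P^n -> P^N maps each point to all
degree-d monomials in n+1 homogeneous coordinates.
N = C(n+d, d) - 1
N = C(3+6, 6) - 1
N = C(9, 6) - 1
C(9, 6) = 84
N = 84 - 1 = 83

83


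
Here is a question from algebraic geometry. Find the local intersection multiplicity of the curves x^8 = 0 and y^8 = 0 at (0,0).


The intersection multiplicity of V(x^a) and V(y^b) at the origin is:
I(O; V(x^8), V(y^8)) = dim_k(k[x,y]/(x^8, y^8))
A basis for k[x,y]/(x^8, y^8) is the set of monomials x^i * y^j
where 0 <= i < 8 and 0 <= j < 8.
The number of such monomials is 8 * 8 = 64

64


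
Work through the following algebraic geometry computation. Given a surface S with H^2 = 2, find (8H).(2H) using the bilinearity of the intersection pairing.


Using bilinearity of the intersection pairing on a surface S:
(aH).(bH) = ab * (H.H)
We have H^2 = 2.
D.E = (8H).(2H) = 8*2*2
= 16*2
= 32

32


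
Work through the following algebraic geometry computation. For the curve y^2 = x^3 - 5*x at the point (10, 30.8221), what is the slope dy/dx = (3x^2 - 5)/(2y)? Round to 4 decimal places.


Using implicit differentiation of y^2 = x^3 - 5*x:
2y * dy/dx = 3x^2 - 5
dy/dx = (3x^2 - 5)/(2y)
Numerator: 3*10^2 - 5 = 295
Denominator: 2*30.8221 = 61.6442
dy/dx = 295/61.6442 = 4.7855

4.7855


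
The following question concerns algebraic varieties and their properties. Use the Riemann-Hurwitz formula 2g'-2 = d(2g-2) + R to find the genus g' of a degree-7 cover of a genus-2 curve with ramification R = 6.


Riemann-Hurwitz formula: 2g' - 2 = d(2g - 2) + R
Given: d = 7, g = 2, R = 6
2g' - 2 = 7*(2*2 - 2) + 6
2g' - 2 = 7*2 + 6
2g' - 2 = 14 + 6 = 20
2g' = 22
g' = 11

11


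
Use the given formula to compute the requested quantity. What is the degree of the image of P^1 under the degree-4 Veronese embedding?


The Veronese variety v_4(P^1) has degree d^r.
d^r = 4^1 = 4

4


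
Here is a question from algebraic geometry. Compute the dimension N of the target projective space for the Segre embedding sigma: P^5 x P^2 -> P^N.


The Segre embedding maps P^m x P^n into P^N via
all products of coordinates from each factor.
N = (m+1)(n+1) - 1
N = (5+1)(2+1) - 1
N = 6*3 - 1
N = 18 - 1 = 17

17


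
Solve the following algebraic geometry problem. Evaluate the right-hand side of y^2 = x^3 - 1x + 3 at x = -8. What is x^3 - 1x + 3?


Compute x^3 - 1x + 3 at x = -8:
x^3 = (-8)^3 = -512
(-1)*x = (-1)*(-8) = 8
Sum: -512 + 8 + 3 = -501

-501


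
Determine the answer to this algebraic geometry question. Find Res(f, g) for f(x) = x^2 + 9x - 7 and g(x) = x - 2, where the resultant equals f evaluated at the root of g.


For Res(f, x - c), we evaluate f at x = c.
f(2) = 2^2 + 9*2 - 7
= 4 + 18 - 7
= 22 - 7 = 15
Res(f, g) = 15

15


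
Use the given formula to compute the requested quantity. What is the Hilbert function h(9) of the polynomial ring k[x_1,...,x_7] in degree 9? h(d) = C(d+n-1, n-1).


The Hilbert function for the polynomial ring in 7 variables is:
h(d) = C(d+n-1, n-1)
h(9) = C(9+7-1, 7-1) = C(15, 6)
= 15! / (6! * 9!)
= 5005

5005


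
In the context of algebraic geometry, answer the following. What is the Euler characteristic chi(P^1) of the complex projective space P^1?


The complex projective space P^1 has one cell in each even real dimension 0, 2, ..., 2.
The cohomology groups are H^{2k}(P^1) = Z for k = 0,...,1, and 0 otherwise.
Euler characteristic = sum of Betti numbers = 1 per even-dimensional cohomology group.
chi(P^1) = 1 + 1 = 2

2
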